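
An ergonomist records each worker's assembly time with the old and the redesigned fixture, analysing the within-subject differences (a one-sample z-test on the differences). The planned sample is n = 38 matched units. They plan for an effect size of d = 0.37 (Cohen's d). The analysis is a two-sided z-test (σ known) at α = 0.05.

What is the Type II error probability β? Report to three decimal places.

Noncentrality parameter: δ = d·√n = 0.37 × √38 = 2.2808
Two-sided α = 0.05 → critical value z_{0.025} = 1.960.
Power = Φ(δ − 1.960) + Φ(−δ − 1.960) = Φ(0.321) + Φ(-4.241) = 0.6258 + 0.0000 = 0.6259.
Type II error: β = 1 − power = 1 − 0.6259 = 0.3741.

β ≈ 0.374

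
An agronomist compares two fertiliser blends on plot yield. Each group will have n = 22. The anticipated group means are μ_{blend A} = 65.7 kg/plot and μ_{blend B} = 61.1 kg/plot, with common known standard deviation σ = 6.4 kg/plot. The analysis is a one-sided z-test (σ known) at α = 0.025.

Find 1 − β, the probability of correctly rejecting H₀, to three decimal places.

Standardized effect: d = |μ_{blend A} − μ_{blend B}| / σ = |65.7 − 61.1| / 6.4 = 0.7187
Noncentrality parameter: δ = d·√(n/2) = 0.7187 × √(22/2) = 2.3838
Critical value for a one-sided test at α = 0.025: z_α = 1.960.
Power = P(Z > 1.960 − δ) = Φ(0.424) = 0.6642.

Power ≈ 0.664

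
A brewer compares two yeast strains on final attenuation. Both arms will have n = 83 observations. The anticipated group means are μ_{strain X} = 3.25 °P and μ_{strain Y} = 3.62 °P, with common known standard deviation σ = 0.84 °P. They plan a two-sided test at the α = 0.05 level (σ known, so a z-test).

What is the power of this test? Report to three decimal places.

Standardized effect: d = |μ_{strain X} − μ_{strain Y}| / σ = |3.25 − 3.62| / 0.84 = 0.4405
Noncentrality parameter: λ = d·√(n/2) = 0.4405 × √(83/2) = 2.8376
Critical value for a two-sided test at α = 0.05: z_{α/2} = 1.960.
Power = Φ(λ − 1.960) + Φ(−λ − 1.960) = Φ(0.878) + Φ(-4.798) = 0.8099 + 0.0000 = 0.8099.

Power ≈ 0.810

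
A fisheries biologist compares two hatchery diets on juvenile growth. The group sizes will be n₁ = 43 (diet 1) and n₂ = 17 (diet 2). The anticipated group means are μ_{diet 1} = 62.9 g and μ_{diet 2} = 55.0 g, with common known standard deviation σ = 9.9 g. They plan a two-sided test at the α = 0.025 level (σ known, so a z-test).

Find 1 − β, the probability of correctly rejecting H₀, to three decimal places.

Power ≈ 0.707

Standardized effect: d = |μ_{diet 1} − μ_{diet 2}| / σ = |62.9 − 55.0| / 9.9 = 0.7980
Noncentrality parameter: δ = d / √(1/n₁ + 1/n₂) = 0.7980 / √(1/43 + 1/17) = 2.7853
Two-sided α = 0.025 → critical value z_{0.0125} = 2.241.
Power = Φ(δ − 2.241) + Φ(−δ − 2.241) = Φ(0.544) + Φ(-5.027) = 0.7068 + 0.0000 = 0.7068.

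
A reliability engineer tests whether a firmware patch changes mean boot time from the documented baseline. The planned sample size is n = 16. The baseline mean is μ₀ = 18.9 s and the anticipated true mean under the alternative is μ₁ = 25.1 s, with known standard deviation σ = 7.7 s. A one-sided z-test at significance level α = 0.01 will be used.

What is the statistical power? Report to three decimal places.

Standardized effect: d = |μ₁ − μ₀| / σ = |25.1 − 18.9| / 7.7 = 0.8052
Noncentrality parameter: δ = d·√n = 0.8052 × √16 = 3.2208
One-sided α = 0.01 → critical value z_{0.01} = 2.326.
Power = P(Z > 2.326 − δ) = Φ(0.894) = 0.8145.

Power ≈ 0.814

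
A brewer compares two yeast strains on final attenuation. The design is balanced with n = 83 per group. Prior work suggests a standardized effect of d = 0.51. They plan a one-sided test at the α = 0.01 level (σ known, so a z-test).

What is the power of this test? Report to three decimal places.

Noncentrality parameter: δ = d·√(n/2) = 0.51 × √(83/2) = 3.2854
Critical value for a one-sided test at α = 0.01: z_α = 2.326.
Power = Φ(δ − 2.326) = Φ(0.959) = 0.8312.

Power ≈ 0.831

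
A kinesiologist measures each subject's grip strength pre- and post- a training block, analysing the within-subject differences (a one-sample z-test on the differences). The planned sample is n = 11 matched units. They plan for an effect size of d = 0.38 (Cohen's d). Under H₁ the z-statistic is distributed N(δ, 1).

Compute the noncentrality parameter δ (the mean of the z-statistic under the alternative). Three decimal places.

δ ≈ 1.260

The noncentrality parameter scales effect size by the design's sample-size factor: δ = d·√n = 0.38 × √11 = 1.2603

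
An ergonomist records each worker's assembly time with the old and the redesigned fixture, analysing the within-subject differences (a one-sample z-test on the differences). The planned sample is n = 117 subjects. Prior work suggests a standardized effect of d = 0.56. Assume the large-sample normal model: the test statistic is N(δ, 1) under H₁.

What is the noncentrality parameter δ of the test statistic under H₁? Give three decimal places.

δ ≈ 6.057

δ = d·√n = 0.56 × √117 = 6.0573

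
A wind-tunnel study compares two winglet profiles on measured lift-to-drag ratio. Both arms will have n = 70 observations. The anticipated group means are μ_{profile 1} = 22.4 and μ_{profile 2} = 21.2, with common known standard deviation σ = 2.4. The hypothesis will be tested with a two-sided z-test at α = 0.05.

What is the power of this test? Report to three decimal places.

Standardized effect: d = |μ_{profile 1} − μ_{profile 2}| / σ = |22.4 − 21.2| / 2.4 = 0.5000
Noncentrality parameter: λ = d·√(n/2) = 0.5000 × √(70/2) = 2.9580
Critical value for a two-sided test at α = 0.05: z_{α/2} = 1.960.
Power = Φ(λ − 1.960) + Φ(−λ − 1.960) = Φ(0.998) + Φ(-4.918) = 0.8409 + 0.0000 = 0.8409.

Power ≈ 0.841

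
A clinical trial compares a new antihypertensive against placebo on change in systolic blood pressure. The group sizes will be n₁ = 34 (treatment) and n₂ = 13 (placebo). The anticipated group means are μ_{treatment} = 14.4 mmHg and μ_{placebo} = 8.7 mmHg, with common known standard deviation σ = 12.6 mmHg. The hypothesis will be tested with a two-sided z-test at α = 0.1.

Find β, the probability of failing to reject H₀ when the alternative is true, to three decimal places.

Standardized effect: d = |μ_{treatment} − μ_{placebo}| / σ = |14.4 − 8.7| / 12.6 = 0.4524
Noncentrality parameter: δ = d / √(1/n₁ + 1/n₂) = 0.4524 / √(1/34 + 1/13) = 1.3873
Critical value for a two-sided test at α = 0.1: z_{α/2} = 1.645.
Power = Φ(δ − 1.645) + Φ(−δ − 1.645) = Φ(-0.258) + Φ(-3.032) = 0.3984 + 0.0012 = 0.3996.
Type II error: β = 1 − power = 1 − 0.3996 = 0.6004.

β ≈ 0.600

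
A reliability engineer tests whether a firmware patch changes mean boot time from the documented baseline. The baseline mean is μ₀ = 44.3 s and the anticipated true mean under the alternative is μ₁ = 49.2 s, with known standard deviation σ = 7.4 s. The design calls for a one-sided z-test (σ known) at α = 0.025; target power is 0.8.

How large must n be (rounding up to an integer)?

Standardized effect: d = |μ₁ − μ₀| / σ = |49.2 − 44.3| / 7.4 = 0.6622
For power 0.8 need Φ(δ − z_{0.025}) = 0.8, so δ = z_{0.025} + z_{0.20} = 1.960 + 0.842 = 2.802.
δ = d·√n ⇒ n = (δ/d)² = (2.802 / 0.6622)² = 17.90.
Rounding up, n = 18.

n = 18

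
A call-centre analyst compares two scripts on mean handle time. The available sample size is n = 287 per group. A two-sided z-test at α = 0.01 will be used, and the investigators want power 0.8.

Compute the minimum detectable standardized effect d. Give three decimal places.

Need Φ(δ − 2.576) = 0.8, so δ = 2.576 + 0.842 = 3.417.
(The second rejection-region term Φ(−δ − z_{α/2}) is negligible and dropped.)
δ = d·√(n/2) ⇒ d = δ/√(n/2) = 3.417/√(287/2) = 0.2853.

d ≈ 0.285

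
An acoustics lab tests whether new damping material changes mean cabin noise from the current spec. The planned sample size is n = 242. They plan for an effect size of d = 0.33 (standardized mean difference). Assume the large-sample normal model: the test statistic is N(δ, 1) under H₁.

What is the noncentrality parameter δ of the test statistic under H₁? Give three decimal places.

δ ≈ 5.134

The noncentrality parameter scales effect size by the design's sample-size factor: δ = d·√n = 0.33 × √242 = 5.1336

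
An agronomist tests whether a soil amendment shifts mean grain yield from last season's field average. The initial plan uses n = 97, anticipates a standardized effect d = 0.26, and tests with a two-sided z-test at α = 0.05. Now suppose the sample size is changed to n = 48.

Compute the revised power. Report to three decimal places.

Power ≈ 0.437

With n = 48: δ = d·√n = 0.26 × √48 = 1.8013. Critical value z_{0.025} = 1.960.
Revised power = Φ(δ − 1.960) + Φ(−δ − 1.960) = Φ(-0.159) + Φ(-3.761) = 0.4370 + 0.0001 = 0.4371.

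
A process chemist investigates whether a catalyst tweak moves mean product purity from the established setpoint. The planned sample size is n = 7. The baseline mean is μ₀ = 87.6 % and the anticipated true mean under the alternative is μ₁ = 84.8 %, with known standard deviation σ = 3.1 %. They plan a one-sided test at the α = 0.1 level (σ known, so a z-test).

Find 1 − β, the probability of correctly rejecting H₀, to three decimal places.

Power ≈ 0.866

Standardized effect: d = |μ₁ − μ₀| / σ = |84.8 − 87.6| / 3.1 = 0.9032
Noncentrality parameter: δ = d·√n = 0.9032 × √7 = 2.3897
Critical value for a one-sided test at α = 0.1: z_α = 1.282.
Power = P(Z > 1.282 − δ) = Φ(1.108) = 0.8661.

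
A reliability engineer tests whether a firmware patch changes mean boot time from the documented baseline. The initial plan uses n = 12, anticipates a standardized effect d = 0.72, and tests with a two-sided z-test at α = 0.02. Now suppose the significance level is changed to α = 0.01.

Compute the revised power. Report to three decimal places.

Power ≈ 0.467

δ = d·√n = 0.72 × √12 = 2.4942 (unchanged). New critical value: z_{0.005} = 2.576.
Revised power = Φ(δ − 2.576) + Φ(−δ − 2.576) = Φ(-0.082) + Φ(-5.070) = 0.4675 + 0.0000 = 0.4675.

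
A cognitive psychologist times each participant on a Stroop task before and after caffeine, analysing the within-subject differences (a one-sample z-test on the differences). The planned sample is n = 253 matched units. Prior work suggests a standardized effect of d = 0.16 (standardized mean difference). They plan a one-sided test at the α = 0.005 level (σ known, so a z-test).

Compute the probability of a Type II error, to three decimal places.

Noncentrality parameter: δ = d·√n = 0.16 × √253 = 2.5450
One-sided α = 0.005 → critical value z_{0.005} = 2.576.
Power = Φ(δ − 2.576) = Φ(-0.031) = 0.4877.
Type II error: β = 1 − power = 1 − 0.4877 = 0.5123.

β ≈ 0.512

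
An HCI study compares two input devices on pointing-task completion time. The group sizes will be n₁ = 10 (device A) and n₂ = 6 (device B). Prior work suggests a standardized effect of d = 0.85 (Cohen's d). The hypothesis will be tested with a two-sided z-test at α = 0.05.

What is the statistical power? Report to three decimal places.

Power ≈ 0.377

Noncentrality parameter: δ = d / √(1/n₁ + 1/n₂) = 0.85 / √(1/10 + 1/6) = 1.6460
Two-sided α = 0.05 → critical value z_{0.025} = 1.960.
Power = Φ(δ − 1.960) + Φ(−δ − 1.960) = Φ(-0.314) + Φ(-3.606) = 0.3768 + 0.0002 = 0.3769.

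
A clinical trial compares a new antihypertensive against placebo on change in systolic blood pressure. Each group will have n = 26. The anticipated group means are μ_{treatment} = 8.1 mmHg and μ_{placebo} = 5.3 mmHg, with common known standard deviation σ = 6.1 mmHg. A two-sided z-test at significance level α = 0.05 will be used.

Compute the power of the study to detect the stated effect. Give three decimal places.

Power ≈ 0.380

Standardized effect: d = |μ_{treatment} − μ_{placebo}| / σ = |8.1 − 5.3| / 6.1 = 0.4590
Noncentrality parameter: δ = d·√(n/2) = 0.4590 × √(26/2) = 1.6550
Two-sided α = 0.05 → critical value z_{0.025} = 1.960.
Power = Φ(δ − 1.960) + Φ(−δ − 1.960) = Φ(-0.305) + Φ(-3.615) = 0.3802 + 0.0002 = 0.3803.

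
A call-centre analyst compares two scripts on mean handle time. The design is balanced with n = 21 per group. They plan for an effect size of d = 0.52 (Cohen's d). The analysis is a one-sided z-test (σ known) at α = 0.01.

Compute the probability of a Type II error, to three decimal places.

Noncentrality parameter: δ = d·√(n/2) = 0.52 × √(21/2) = 1.6850
Critical value for a one-sided test at α = 0.01: z_α = 2.326.
Power = Φ(δ − 2.326) = Φ(-0.641) = 0.2606.
Type II error: β = 1 − power = 1 − 0.2606 = 0.7394.

β ≈ 0.739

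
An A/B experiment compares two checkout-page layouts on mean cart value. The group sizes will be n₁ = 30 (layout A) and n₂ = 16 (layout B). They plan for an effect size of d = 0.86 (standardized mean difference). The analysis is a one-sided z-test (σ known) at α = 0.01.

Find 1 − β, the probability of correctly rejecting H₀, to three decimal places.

Power ≈ 0.674

Noncentrality parameter: δ = d / √(1/n₁ + 1/n₂) = 0.86 / √(1/30 + 1/16) = 2.7781
One-sided α = 0.01 → critical value z_{0.01} = 2.326.
Power = P(Z > 2.326 − δ) = Φ(0.452) = 0.6743.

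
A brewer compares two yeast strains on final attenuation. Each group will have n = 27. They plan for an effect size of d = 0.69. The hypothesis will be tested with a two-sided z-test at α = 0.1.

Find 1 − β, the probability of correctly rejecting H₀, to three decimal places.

Power ≈ 0.813

Noncentrality parameter: δ = d·√(n/2) = 0.69 × √(27/2) = 2.5352
Critical value for a two-sided test at α = 0.1: z_{α/2} = 1.645.
Power = Φ(δ − 1.645) + Φ(−δ − 1.645) = Φ(0.890) + Φ(-4.180) = 0.8134 + 0.0000 = 0.8134.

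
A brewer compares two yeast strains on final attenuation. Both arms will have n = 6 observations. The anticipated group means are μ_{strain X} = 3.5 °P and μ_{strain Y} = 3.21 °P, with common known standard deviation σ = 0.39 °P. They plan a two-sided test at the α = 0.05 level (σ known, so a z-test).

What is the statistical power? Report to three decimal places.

Standardized effect: d = |μ_{strain X} − μ_{strain Y}| / σ = |3.5 − 3.21| / 0.39 = 0.7436
Noncentrality parameter: δ = d·√(n/2) = 0.7436 × √(6/2) = 1.2879
Critical value for a two-sided test at α = 0.05: z_{α/2} = 1.960.
Power = Φ(δ − 1.960) + Φ(−δ − 1.960) = Φ(-0.672) + Φ(-3.248) = 0.2508 + 0.0006 = 0.2514.

Power ≈ 0.251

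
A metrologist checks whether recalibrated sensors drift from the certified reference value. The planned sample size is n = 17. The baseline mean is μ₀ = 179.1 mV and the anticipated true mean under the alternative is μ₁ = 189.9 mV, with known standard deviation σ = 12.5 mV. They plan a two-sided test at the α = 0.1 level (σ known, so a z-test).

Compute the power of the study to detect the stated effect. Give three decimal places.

Power ≈ 0.972

Standardized effect: d = |μ₁ − μ₀| / σ = |189.9 − 179.1| / 12.5 = 0.8640
Noncentrality parameter: δ = d·√n = 0.8640 × √17 = 3.5624
Critical value for a two-sided test at α = 0.1: z_{α/2} = 1.645.
Power = Φ(δ − 1.645) + Φ(−δ − 1.645) = Φ(1.918) + Φ(-5.207) = 0.9724 + 0.0000 = 0.9724.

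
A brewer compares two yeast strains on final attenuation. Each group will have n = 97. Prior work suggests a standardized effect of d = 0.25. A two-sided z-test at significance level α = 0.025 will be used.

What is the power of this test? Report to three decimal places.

Noncentrality parameter: δ = d·√(n/2) = 0.25 × √(97/2) = 1.7410
Critical value for a two-sided test at α = 0.025: z_{α/2} = 2.241.
Power = Φ(δ − 2.241) + Φ(−δ − 2.241) = Φ(-0.500) + Φ(-3.982) = 0.3084 + 0.0000 = 0.3084.

Power ≈ 0.308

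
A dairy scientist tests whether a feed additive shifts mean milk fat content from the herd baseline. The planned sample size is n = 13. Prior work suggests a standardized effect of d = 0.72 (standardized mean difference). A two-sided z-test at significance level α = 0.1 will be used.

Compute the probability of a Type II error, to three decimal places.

Noncentrality parameter: δ = d·√n = 0.72 × √13 = 2.5960
Critical value for a two-sided test at α = 0.1: z_{α/2} = 1.645.
Power = Φ(δ − 1.645) + Φ(−δ − 1.645) = Φ(0.951) + Φ(-4.241) = 0.8292 + 0.0000 = 0.8292.
Type II error: β = 1 − power = 1 − 0.8292 = 0.1708.

β ≈ 0.171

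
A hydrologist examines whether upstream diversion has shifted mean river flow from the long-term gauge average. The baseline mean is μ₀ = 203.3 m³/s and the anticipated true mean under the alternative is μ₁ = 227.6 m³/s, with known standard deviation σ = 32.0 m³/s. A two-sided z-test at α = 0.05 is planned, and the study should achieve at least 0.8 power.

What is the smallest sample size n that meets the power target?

n = 14

Standardized effect: d = |μ₁ − μ₀| / σ = |227.6 − 203.3| / 32.0 = 0.7594
For power 0.8 need Φ(δ − z_{0.025}) = 0.8, so δ = z_{0.025} + z_{0.20} = 1.960 + 0.842 = 2.802.
(The Φ(−δ − z_{α/2}) term is vanishingly small for δ > 0 and is dropped in the standard sample-size formula.)
δ = d·√n ⇒ n = (δ/d)² = (2.802 / 0.7594)² = 13.61.
Round up to the next whole unit.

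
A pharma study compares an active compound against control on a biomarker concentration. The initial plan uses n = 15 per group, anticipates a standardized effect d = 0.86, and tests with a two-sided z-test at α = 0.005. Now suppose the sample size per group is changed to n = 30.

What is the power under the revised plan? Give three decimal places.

Power ≈ 0.700

With n = 30 per group: δ = d·√(n/2) = 0.86 × √(30/2) = 3.3308. Critical value z_{0.0025} = 2.807.
Revised power = Φ(δ − 2.807) + Φ(−δ − 2.807) = Φ(0.524) + Φ(-6.138) = 0.6998 + 0.0000 = 0.6998.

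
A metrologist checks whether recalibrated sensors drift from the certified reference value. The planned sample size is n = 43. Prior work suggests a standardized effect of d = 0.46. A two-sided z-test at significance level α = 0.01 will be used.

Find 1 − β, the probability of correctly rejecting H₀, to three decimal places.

Power ≈ 0.670

Noncentrality parameter: δ = d·√n = 0.46 × √43 = 3.0164
Two-sided α = 0.01 → critical value z_{0.005} = 2.576.
Power = Φ(δ − 2.576) + Φ(−δ − 2.576) = Φ(0.441) + Φ(-5.592) = 0.6702 + 0.0000 = 0.6702.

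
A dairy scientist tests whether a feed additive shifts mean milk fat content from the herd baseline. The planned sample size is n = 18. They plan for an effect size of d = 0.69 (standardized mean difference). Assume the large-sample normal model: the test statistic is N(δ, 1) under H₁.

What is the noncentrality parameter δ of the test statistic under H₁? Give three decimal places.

δ ≈ 2.927

The noncentrality parameter scales effect size by the design's sample-size factor: δ = d·√n = 0.69 × √18 = 2.9274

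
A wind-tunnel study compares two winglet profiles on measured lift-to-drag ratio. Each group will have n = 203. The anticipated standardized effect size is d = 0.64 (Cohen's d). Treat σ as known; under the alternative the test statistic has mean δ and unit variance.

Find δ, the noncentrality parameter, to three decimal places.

The noncentrality parameter scales effect size by the design's sample-size factor: δ = d·√(n/2) = 0.64 × √(203/2) = 6.4478

δ ≈ 6.448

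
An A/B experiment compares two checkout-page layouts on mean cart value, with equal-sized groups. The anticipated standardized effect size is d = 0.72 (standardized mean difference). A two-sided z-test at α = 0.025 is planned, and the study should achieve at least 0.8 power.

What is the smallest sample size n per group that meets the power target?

For power 0.8 need Φ(δ − z_{0.0125}) = 0.8, so δ = z_{0.0125} + z_{0.20} = 2.241 + 0.842 = 3.083.
(For δ > 0 the lower-tail rejection region contributes negligibly to power, so the one-term inversion is standard.)
δ = d·√(n/2) ⇒ n = 2(δ/d)² = 2 × (3.083 / 0.72)² = 36.67.
Rounding up, n = 37 per group.

n = 37 per group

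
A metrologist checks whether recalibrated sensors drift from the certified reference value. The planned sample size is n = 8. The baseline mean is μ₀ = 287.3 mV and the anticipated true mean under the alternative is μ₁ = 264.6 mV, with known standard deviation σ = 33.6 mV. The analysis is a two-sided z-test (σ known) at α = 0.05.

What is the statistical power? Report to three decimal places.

Standardized effect: d = |μ₁ − μ₀| / σ = |264.6 − 287.3| / 33.6 = 0.6756
Noncentrality parameter: δ = d·√n = 0.6756 × √8 = 1.9109
Critical value for a two-sided test at α = 0.05: z_{α/2} = 1.960.
Power = Φ(δ − 1.960) + Φ(−δ − 1.960) = Φ(-0.049) + Φ(-3.871) = 0.4804 + 0.0001 = 0.4805.

Power ≈ 0.480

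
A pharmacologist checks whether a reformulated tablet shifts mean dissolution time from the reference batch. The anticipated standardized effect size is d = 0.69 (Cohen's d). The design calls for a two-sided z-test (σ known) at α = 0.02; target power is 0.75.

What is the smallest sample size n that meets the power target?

For power 0.75 need Φ(δ − z_{0.01}) = 0.75, so δ = z_{0.01} + z_{0.25} = 2.326 + 0.674 = 3.001.
(For δ > 0 the lower-tail rejection region contributes negligibly to power, so the one-term inversion is standard.)
δ = d·√n ⇒ n = (δ/d)² = (3.001 / 0.69)² = 18.91.
Round up to the next whole unit.

n = 19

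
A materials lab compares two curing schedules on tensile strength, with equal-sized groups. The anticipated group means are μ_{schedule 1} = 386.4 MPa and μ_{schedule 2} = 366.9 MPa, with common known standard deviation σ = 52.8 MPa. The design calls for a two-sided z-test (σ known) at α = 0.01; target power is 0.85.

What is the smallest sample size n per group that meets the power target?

n = 192 per group

Standardized effect: d = |μ_{schedule 1} − μ_{schedule 2}| / σ = |386.4 − 366.9| / 52.8 = 0.3693
For power 0.85 need Φ(δ − z_{0.005}) = 0.85, so δ = z_{0.005} + z_{0.15} = 2.576 + 1.036 = 3.612.
(The Φ(−δ − z_{α/2}) term is vanishingly small for δ > 0 and is dropped in the standard sample-size formula.)
δ = d·√(n/2) ⇒ n = 2(δ/d)² = 2 × (3.612 / 0.3693)² = 191.33.
Rounding up, n = 192 per group.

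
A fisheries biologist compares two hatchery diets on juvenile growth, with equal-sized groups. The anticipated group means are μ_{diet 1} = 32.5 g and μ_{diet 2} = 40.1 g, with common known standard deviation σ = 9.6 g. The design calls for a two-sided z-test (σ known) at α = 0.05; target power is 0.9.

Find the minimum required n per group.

Standardized effect: d = |μ_{diet 1} − μ_{diet 2}| / σ = |32.5 − 40.1| / 9.6 = 0.7917
Set Φ(δ − 1.960) = 0.9; then δ − 1.960 = Φ⁻¹(0.9) = 1.282, giving δ = 3.242.
(Ignoring the negligible lower-tail rejection probability gives the usual closed-form inversion.)
δ = d·√(n/2) ⇒ n = 2(δ/d)² = 2 × (3.242 / 0.7917)² = 33.53.
Round up to the next whole unit.

n = 34 per group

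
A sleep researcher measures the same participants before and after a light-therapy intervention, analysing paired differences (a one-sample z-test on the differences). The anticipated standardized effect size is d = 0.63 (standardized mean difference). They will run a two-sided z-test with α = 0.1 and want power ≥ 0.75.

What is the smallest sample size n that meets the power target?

Set Φ(δ − 1.645) = 0.75; then δ − 1.645 = Φ⁻¹(0.75) = 0.674, giving δ = 2.319.
(Ignoring the negligible lower-tail rejection probability gives the usual closed-form inversion.)
δ = d·√n ⇒ n = (δ/d)² = (2.319 / 0.63)² = 13.55.
Round up to the next whole unit.

n = 14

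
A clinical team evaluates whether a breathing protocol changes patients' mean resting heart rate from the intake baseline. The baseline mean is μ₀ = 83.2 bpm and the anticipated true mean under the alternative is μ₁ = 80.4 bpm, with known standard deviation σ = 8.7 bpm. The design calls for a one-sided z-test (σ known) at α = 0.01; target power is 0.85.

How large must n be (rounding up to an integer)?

n = 110

Standardized effect: d = |μ₁ − μ₀| / σ = |80.4 − 83.2| / 8.7 = 0.3218
Set Φ(δ − 2.326) = 0.85; then δ − 2.326 = Φ⁻¹(0.85) = 1.036, giving δ = 3.363.
δ = d·√n ⇒ n = (δ/d)² = (3.363 / 0.3218)² = 109.17.
Rounding up, n = 110.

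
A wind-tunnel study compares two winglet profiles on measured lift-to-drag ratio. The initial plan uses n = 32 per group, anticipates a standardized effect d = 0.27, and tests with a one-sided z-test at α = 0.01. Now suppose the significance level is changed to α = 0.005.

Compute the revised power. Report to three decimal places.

Power ≈ 0.067

δ = d·√(n/2) = 0.27 × √(32/2) = 1.0800 (unchanged). New critical value: z_{0.005} = 2.576.
Revised power = P(Z > 2.576 − δ) = Φ(-1.496) = 0.0673.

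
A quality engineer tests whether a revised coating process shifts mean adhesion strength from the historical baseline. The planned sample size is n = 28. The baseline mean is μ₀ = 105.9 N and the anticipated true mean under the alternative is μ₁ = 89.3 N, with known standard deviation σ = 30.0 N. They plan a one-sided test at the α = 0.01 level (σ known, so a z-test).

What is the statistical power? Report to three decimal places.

Standardized effect: d = |μ₁ − μ₀| / σ = |89.3 − 105.9| / 30.0 = 0.5533
Noncentrality parameter: δ = d·√n = 0.5533 × √28 = 2.9280
One-sided α = 0.01 → critical value z_{0.01} = 2.326.
Power = P(Z > 2.326 − δ) = Φ(0.602) = 0.7263.

Power ≈ 0.726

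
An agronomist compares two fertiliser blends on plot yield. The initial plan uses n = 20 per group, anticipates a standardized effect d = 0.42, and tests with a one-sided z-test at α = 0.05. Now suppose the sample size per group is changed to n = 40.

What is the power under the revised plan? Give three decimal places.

With n = 40 per group: δ = d·√(n/2) = 0.42 × √(40/2) = 1.8783. Critical value z_{0.05} = 1.645.
Revised power = Φ(δ − 1.645) = Φ(0.233) = 0.5923.

Power ≈ 0.592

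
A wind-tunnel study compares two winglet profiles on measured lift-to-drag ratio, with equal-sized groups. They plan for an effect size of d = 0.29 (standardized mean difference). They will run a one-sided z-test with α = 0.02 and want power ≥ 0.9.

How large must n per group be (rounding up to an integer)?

Set Φ(δ − 2.054) = 0.9; then δ − 2.054 = Φ⁻¹(0.9) = 1.282, giving δ = 3.335.
δ = d·√(n/2) ⇒ n = 2(δ/d)² = 2 × (3.335 / 0.29)² = 264.55.
Rounding up, n = 265 per group.

n = 265 per group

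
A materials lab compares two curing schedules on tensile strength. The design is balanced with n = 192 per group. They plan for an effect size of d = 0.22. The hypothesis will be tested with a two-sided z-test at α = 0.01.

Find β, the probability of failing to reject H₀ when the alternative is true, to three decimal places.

β ≈ 0.663

Noncentrality parameter: δ = d·√(n/2) = 0.22 × √(192/2) = 2.1556
Two-sided α = 0.01 → critical value z_{0.005} = 2.576.
Power = Φ(δ − 2.576) + Φ(−δ − 2.576) = Φ(-0.420) + Φ(-4.731) = 0.3371 + 0.0000 = 0.3371.
Type II error: β = 1 − power = 1 − 0.3371 = 0.6629.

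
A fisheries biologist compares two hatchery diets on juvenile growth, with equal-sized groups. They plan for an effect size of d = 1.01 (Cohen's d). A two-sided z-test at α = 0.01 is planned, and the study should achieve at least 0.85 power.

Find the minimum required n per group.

For power 0.85 need Φ(δ − z_{0.005}) = 0.85, so δ = z_{0.005} + z_{0.15} = 2.576 + 1.036 = 3.612.
(The Φ(−δ − z_{α/2}) term is vanishingly small for δ > 0 and is dropped in the standard sample-size formula.)
δ = d·√(n/2) ⇒ n = 2(δ/d)² = 2 × (3.612 / 1.01)² = 25.58.
Rounding up, n = 26 per group.

n = 26 per group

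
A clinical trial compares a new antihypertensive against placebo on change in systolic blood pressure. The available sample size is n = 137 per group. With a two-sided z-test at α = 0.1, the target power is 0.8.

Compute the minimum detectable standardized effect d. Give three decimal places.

d ≈ 0.300

Required noncentrality: δ = z_{0.05} + z_{0.20} = 1.645 + 0.842 = 2.486.
(Lower-tail contribution to power is negligible for δ > 0.)
δ = d·√(n/2) ⇒ d = δ/√(n/2) = 2.486/√(137/2) = 0.3004.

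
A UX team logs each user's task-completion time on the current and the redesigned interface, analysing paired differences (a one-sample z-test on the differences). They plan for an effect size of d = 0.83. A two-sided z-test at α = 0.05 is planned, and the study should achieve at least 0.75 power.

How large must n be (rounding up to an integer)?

Set Φ(δ − 1.960) = 0.75; then δ − 1.960 = Φ⁻¹(0.75) = 0.674, giving δ = 2.634.
(The Φ(−δ − z_{α/2}) term is vanishingly small for δ > 0 and is dropped in the standard sample-size formula.)
δ = d·√n ⇒ n = (δ/d)² = (2.634 / 0.83)² = 10.07.
Rounding up, n = 11.

n = 11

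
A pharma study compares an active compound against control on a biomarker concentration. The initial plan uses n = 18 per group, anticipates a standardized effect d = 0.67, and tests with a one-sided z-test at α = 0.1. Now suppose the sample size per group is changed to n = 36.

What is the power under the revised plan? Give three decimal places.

Power ≈ 0.941

With n = 36 per group: δ = d·√(n/2) = 0.67 × √(36/2) = 2.8426. Critical value z_{0.1} = 1.282.
Revised power = P(Z > 1.282 − δ) = Φ(1.561) = 0.9407.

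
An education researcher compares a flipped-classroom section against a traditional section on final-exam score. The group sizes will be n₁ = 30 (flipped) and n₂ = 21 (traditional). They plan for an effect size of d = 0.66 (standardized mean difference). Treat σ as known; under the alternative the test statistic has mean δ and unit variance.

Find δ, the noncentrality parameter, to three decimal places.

The noncentrality parameter scales effect size by the design's sample-size factor: δ = d / √(1/n₁ + 1/n₂) = 0.66 / √(1/30 + 1/21) = 2.3197

δ ≈ 2.320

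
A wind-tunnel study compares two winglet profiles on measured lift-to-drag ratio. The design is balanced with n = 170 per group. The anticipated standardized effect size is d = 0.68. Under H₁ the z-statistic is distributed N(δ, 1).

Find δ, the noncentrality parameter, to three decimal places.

δ = d·√(n/2) = 0.68 × √(170/2) = 6.2693

δ ≈ 6.269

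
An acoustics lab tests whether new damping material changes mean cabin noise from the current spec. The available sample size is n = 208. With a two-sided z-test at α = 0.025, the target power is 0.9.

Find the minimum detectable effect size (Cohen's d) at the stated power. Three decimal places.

Required noncentrality: δ = z_{0.0125} + z_{0.10} = 2.241 + 1.282 = 3.523.
(Lower-tail contribution to power is negligible for δ > 0.)
δ = d·√n ⇒ d = δ/√n = 3.523/√208 = 0.2443.

d ≈ 0.244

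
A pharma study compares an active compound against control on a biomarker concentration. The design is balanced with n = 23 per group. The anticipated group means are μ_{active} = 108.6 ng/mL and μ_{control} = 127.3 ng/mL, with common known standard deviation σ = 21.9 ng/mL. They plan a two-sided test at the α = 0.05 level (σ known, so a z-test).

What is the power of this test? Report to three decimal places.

Power ≈ 0.825

Standardized effect: d = |μ_{active} − μ_{control}| / σ = |108.6 − 127.3| / 21.9 = 0.8539
Noncentrality parameter: δ = d·√(n/2) = 0.8539 × √(23/2) = 2.8957
Two-sided α = 0.05 → critical value z_{0.025} = 1.960.
Power = Φ(δ − 1.960) + Φ(−δ − 1.960) = Φ(0.936) + Φ(-4.856) = 0.8253 + 0.0000 = 0.8253.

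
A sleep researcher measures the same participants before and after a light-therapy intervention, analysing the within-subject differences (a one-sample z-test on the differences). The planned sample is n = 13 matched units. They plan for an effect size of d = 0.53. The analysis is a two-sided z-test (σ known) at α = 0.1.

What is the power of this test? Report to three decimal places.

Power ≈ 0.605

Noncentrality parameter: δ = d·√n = 0.53 × √13 = 1.9109
Critical value for a two-sided test at α = 0.1: z_{α/2} = 1.645.
Power = Φ(δ − 1.645) + Φ(−δ − 1.645) = Φ(0.266) + Φ(-3.556) = 0.6049 + 0.0002 = 0.6051.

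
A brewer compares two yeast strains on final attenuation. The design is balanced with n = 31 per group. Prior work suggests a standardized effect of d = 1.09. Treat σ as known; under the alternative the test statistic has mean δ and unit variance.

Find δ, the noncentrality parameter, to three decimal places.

δ ≈ 4.291

The noncentrality parameter scales effect size by the design's sample-size factor: δ = d·√(n/2) = 1.09 × √(31/2) = 4.2913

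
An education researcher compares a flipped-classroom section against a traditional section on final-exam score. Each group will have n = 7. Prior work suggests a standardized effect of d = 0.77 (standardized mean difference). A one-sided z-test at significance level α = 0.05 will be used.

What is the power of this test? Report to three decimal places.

Noncentrality parameter: λ = d·√(n/2) = 0.77 × √(7/2) = 1.4405
One-sided α = 0.05 → critical value z_{0.05} = 1.645.
Power = P(Z > 1.645 − λ) = Φ(-0.204) = 0.4191.

Power ≈ 0.419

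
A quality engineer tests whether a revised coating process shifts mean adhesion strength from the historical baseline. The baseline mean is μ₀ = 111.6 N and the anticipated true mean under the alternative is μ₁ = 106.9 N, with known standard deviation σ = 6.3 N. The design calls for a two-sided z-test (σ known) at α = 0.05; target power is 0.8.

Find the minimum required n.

n = 15

Standardized effect: d = |μ₁ − μ₀| / σ = |106.9 − 111.6| / 6.3 = 0.7460
Set Φ(δ − 1.960) = 0.8; then δ − 1.960 = Φ⁻¹(0.8) = 0.842, giving δ = 2.802.
(For δ > 0 the lower-tail rejection region contributes negligibly to power, so the one-term inversion is standard.)
δ = d·√n ⇒ n = (δ/d)² = (2.802 / 0.7460)² = 14.10.
Round up to the next whole unit.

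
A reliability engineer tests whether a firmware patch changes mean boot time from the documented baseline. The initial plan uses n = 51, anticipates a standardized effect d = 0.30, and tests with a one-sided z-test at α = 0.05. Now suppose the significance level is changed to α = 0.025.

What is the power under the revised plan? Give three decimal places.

Power ≈ 0.572

δ = d·√n = 0.30 × √51 = 2.1424 (unchanged). New critical value: z_{0.025} = 1.960.
Revised power = Φ(δ − 1.960) = Φ(0.182) = 0.5724.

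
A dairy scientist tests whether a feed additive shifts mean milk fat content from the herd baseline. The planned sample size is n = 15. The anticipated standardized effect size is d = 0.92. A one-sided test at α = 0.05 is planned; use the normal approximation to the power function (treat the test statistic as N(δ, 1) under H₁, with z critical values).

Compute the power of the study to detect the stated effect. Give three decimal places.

Power ≈ 0.972

Noncentrality parameter: δ = d·√n = 0.92 × √15 = 3.5631
One-sided α = 0.05 → critical value z_{0.05} = 1.645.
Power = P(Z > 1.645 − δ) = Φ(1.918) = 0.9725.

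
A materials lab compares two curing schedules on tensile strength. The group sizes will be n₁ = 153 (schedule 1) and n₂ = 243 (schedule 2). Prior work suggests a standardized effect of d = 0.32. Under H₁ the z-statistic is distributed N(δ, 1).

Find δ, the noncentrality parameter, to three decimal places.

δ = d / √(1/n₁ + 1/n₂) = 0.32 / √(1/153 + 1/243) = 3.1006

δ ≈ 3.101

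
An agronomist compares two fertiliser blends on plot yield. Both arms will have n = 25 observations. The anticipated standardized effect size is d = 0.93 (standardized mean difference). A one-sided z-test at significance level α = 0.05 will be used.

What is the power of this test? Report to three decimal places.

Power ≈ 0.950

Noncentrality parameter: δ = d·√(n/2) = 0.93 × √(25/2) = 3.2880
One-sided α = 0.05 → critical value z_{0.05} = 1.645.
Power = P(Z > 1.645 − δ) = Φ(1.643) = 0.9498.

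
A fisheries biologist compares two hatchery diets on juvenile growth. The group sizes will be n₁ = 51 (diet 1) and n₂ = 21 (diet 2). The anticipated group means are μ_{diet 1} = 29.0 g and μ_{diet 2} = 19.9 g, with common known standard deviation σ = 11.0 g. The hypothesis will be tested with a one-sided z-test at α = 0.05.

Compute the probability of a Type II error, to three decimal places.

β ≈ 0.061

Standardized effect: d = |μ_{diet 1} − μ_{diet 2}| / σ = |29.0 − 19.9| / 11.0 = 0.8273
Noncentrality parameter: δ = d / √(1/n₁ + 1/n₂) = 0.8273 / √(1/51 + 1/21) = 3.1906
Critical value for a one-sided test at α = 0.05: z_α = 1.645.
Power = P(Z > 1.645 − δ) = Φ(1.546) = 0.9389.
Type II error: β = 1 − power = 1 − 0.9389 = 0.0611.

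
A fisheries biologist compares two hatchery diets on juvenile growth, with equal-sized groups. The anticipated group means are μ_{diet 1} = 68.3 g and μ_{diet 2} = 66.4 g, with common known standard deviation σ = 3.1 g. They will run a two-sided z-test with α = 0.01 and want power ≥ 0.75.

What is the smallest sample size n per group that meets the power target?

n = 57 per group

Standardized effect: d = |μ_{diet 1} − μ_{diet 2}| / σ = |68.3 − 66.4| / 3.1 = 0.6129
Set Φ(δ − 2.576) = 0.75; then δ − 2.576 = Φ⁻¹(0.75) = 0.674, giving δ = 3.250.
(For δ > 0 the lower-tail rejection region contributes negligibly to power, so the one-term inversion is standard.)
δ = d·√(n/2) ⇒ n = 2(δ/d)² = 2 × (3.250 / 0.6129)² = 56.25.
Rounding up, n = 57 per group.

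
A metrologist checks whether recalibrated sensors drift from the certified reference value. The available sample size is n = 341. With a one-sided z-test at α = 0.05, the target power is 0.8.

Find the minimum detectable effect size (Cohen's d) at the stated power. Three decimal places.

d ≈ 0.135

Required noncentrality: δ = z_{0.05} + z_{0.20} = 1.645 + 0.842 = 2.486.
δ = d·√n ⇒ d = δ/√n = 2.486/√341 = 0.1347.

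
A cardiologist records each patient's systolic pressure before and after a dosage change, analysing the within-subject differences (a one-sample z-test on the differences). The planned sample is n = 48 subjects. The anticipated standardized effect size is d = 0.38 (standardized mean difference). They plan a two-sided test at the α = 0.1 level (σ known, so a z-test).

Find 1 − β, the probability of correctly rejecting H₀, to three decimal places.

Power ≈ 0.838

Noncentrality parameter: δ = d·√n = 0.38 × √48 = 2.6327
Critical value for a two-sided test at α = 0.1: z_{α/2} = 1.645.
Power = Φ(δ − 1.645) + Φ(−δ − 1.645) = Φ(0.988) + Φ(-4.278) = 0.8384 + 0.0000 = 0.8384.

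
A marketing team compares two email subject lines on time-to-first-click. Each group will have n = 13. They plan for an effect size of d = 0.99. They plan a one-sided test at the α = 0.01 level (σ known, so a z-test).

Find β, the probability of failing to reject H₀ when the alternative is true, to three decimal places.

β ≈ 0.422

Noncentrality parameter: δ = d·√(n/2) = 0.99 × √(13/2) = 2.5240
One-sided α = 0.01 → critical value z_{0.01} = 2.326.
Power = Φ(δ − 2.326) = Φ(0.198) = 0.5783.
Type II error: β = 1 − power = 1 − 0.5783 = 0.4217.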